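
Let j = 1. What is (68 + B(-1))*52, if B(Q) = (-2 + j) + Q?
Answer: 3432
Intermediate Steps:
B(Q) = -1 + Q (B(Q) = (-2 + 1) + Q = -1 + Q)
(68 + B(-1))*52 = (68 + (-1 - 1))*52 = (68 - 2)*52 = 66*52 = 3432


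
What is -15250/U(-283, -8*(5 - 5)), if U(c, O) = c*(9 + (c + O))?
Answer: -7625/38771 ≈ -0.19667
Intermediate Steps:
U(c, O) = c*(9 + O + c) (U(c, O) = c*(9 + (O + c)) = c*(9 + O + c))
-15250/U(-283, -8*(5 - 5)) = -15250*(-1/(283*(9 - 8*(5 - 5) - 283))) = -15250*(-1/(283*(9 - 8*0 - 283))) = -15250*(-1/(283*(9 + 0 - 283))) = -15250/((-283*(-274))) = -15250/77542 = -15250*1/77542 = -7625/38771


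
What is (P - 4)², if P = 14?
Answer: 100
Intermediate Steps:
(P - 4)² = (14 - 4)² = 10² = 100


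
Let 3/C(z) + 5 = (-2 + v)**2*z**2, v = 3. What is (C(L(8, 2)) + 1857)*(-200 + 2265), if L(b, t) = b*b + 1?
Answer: 3236492259/844 ≈ 3.8347e+6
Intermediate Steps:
L(b, t) = 1 + b**2 (L(b, t) = b**2 + 1 = 1 + b**2)
C(z) = 3/(-5 + z**2) (C(z) = 3/(-5 + (-2 + 3)**2*z**2) = 3/(-5 + 1**2*z**2) = 3/(-5 + 1*z**2) = 3/(-5 + z**2))
(C(L(8, 2)) + 1857)*(-200 + 2265) = (3/(-5 + (1 + 8**2)**2) + 1857)*(-200 + 2265) = (3/(-5 + (1 + 64)**2) + 1857)*2065 = (3/(-5 + 65**2) + 1857)*2065 = (3/(-5 + 4225) + 1857)*2065 = (3/4220 + 1857)*2065 = (7836543/4220)*2065 = 3236492259/844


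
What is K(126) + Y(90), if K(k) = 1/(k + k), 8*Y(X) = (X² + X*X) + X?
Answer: 128284/63 ≈ 2036.3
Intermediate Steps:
Y(X) = X²/4 + X/8 (Y(X) = ((X² + X*X) + X)/8 = ((X² + X²) + X)/8 = (2*X² + X)/8 = (X + 2*X²)/8 = X²/4 + X/8)
K(k) = 1/(2*k)
K(126) + Y(90) = (½)/126 + (⅛)*90*(1 + 2*90) = (½)*(1/126) + (⅛)*90*(1 + 180) = 1/252 + (⅛)*90*181 = 1/252 + 8145/4 = 128284/63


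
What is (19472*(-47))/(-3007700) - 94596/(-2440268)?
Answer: 157363163657/458724628975 ≈ 0.34304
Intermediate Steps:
(19472*(-47))/(-3007700) - 94596/(-2440268) = -915184*(-1/3007700) - 94596*(-1/2440268) = 228796/751925 + 23649/610067 = 157363163657/458724628975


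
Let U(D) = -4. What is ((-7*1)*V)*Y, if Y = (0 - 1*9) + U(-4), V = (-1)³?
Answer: -91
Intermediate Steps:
V = -1
Y = -13 (Y = (0 - 1*9) - 4 = (0 - 9) - 4 = -9 - 4 = -13)
((-7*1)*V)*Y = (-7*1*(-1))*(-13) = -7*(-1)*(-13) = 7*(-13) = -91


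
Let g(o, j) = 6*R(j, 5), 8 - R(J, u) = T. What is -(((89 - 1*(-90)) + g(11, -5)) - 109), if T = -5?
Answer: -148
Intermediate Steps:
R(J, u) = 13 (R(J, u) = 8 - 1*(-5) = 8 + 5 = 13)
g(o, j) = 78 (g(o, j) = 6*13 = 78)
-(((89 - 1*(-90)) + g(11, -5)) - 109) = -(((89 - 1*(-90)) + 78) - 109) = -(((89 + 90) + 78) - 109) = -((179 + 78) - 109) = -(257 - 109) = -1*148 = -148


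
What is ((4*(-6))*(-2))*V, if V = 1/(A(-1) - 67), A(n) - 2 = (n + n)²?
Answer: -48/61 ≈ -0.78689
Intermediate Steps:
A(n) = 2 + 4*n² (A(n) = 2 + (n + n)² = 2 + (2*n)² = 2 + 4*n²)
V = -1/61 (V = 1/((2 + 4*(-1)²) - 67) = 1/((2 + 4*1) - 67) = 1/((2 + 4) - 67) = 1/(6 - 67) = 1/(-61) = -1/61 ≈ -0.016393)
((4*(-6))*(-2))*V = ((4*(-6))*(-2))*(-1/61) = -24*(-2)*(-1/61) = 48*(-1/61) = -48/61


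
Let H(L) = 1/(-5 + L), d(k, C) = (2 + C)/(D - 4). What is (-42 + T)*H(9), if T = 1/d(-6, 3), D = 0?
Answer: -107/10 ≈ -10.700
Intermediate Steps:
d(k, C) = -1/2 - C/4 (d(k, C) = (2 + C)/(0 - 4) = (2 + C)/(-4) = (2 + C)*(-1/4) = -1/2 - C/4)
T = -4/5 (T = 1/(-1/2 - 1/4*3) = 1/(-1/2 - 3/4) = 1/(-5/4) = -4/5 ≈ -0.80000)
(-42 + T)*H(9) = (-42 - 4/5)/(-5 + 9) = -214/5/4 = -214/5*1/4 = -107/10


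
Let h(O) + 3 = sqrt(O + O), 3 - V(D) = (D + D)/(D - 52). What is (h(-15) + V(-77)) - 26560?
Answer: -3426394/129 + I*sqrt(30) ≈ -26561.0 + 5.4772*I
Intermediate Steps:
V(D) = 3 - 2*D/(-52 + D) (V(D) = 3 - (D + D)/(D - 52) = 3 - 2*D/(-52 + D))
h(O) = -3 + sqrt(2)*sqrt(O) (h(O) = -3 + sqrt(O + O) = -3 + sqrt(2*O) = -3 + sqrt(2)*sqrt(O))
(h(-15) + V(-77)) - 26560 = ((-3 + sqrt(2)*sqrt(-15)) + (-156 - 77)/(-52 - 77)) - 26560 = ((-3 + sqrt(2)*(I*sqrt(15))) - 233/(-129)) - 26560 = ((-3 + I*sqrt(30)) - 1/129*(-233)) - 26560 = ((-3 + I*sqrt(30)) + 233/129) - 26560 = (-154/129 + I*sqrt(30)) - 26560 = -3426394/129 + I*sqrt(30)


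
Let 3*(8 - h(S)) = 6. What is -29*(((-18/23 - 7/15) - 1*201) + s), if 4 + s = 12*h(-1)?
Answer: 1343164/345 ≈ 3893.2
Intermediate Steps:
h(S) = 6 (h(S) = 8 - 1/3*6 = 8 - 2 = 6)
s = 68 (s = -4 + 12*6 = -4 + 72 = 68)
-29*(((-18/23 - 7/15) - 1*201) + s) = -29*(((-18/23 - 7/15) - 1*201) + 68) = -29*(((-18*1/23 - 7*1/15) - 201) + 68) = -29*(((-18/23 - 7/15) - 201) + 68) = -29*((-431/345 - 201) + 68) = -29*(-69776/345 + 68) = -29*(-46316/345) = 1343164/345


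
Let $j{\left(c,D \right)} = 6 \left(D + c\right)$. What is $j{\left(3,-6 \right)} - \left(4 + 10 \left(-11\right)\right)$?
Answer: $88$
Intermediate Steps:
$j{\left(c,D \right)} = 6 D + 6 c$
$j{\left(3,-6 \right)} - \left(4 + 10 \left(-11\right)\right) = \left(6 \left(-6\right) + 6 \cdot 3\right) - \left(4 + 10 \left(-11\right)\right) = \left(-36 + 18\right) - \left(4 - 110\right) = -18 - -106 = -18 + 106 = 88$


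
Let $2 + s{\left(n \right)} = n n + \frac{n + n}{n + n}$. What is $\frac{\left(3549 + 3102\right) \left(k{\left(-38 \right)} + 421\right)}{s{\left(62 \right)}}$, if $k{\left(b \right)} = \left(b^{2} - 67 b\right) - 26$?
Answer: $\frac{3240515}{427} \approx 7589.0$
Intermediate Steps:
$k{\left(b \right)} = -26 + b^{2} - 67 b$
$s{\left(n \right)} = -1 + n^{2}$ ($s{\left(n \right)} = -2 + \left(n n + \frac{n + n}{n + n}\right) = -2 + \left(n^{2} + \frac{2 n}{2 n}\right) = -2 + \left(n^{2} + 2 n \frac{1}{2 n}\right) = -2 + \left(n^{2} + 1\right) = -2 + \left(1 + n^{2}\right) = -1 + n^{2}$)
$\frac{\left(3549 + 3102\right) \left(k{\left(-38 \right)} + 421\right)}{s{\left(62 \right)}} = \frac{\left(3549 + 3102\right) \left(\left(-26 + \left(-38\right)^{2} - -2546\right) + 421\right)}{-1 + 62^{2}} = \frac{6651 \left(\left(-26 + 1444 + 2546\right) + 421\right)}{-1 + 3844} = \frac{6651 \left(3964 + 421\right)}{3843} = 6651 \cdot 4385 \cdot \frac{1}{3843} = 29164635 \cdot \frac{1}{3843} = \frac{3240515}{427}$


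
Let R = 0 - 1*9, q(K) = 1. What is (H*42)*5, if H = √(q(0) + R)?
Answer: 420*I*√2 ≈ 593.97*I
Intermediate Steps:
R = -9 (R = 0 - 9 = -9)
H = 2*I*√2 (H = √(1 - 9) = √(-8) = 2*I*√2 ≈ 2.8284*I)
(H*42)*5 = ((2*I*√2)*42)*5 = (84*I*√2)*5 = 420*I*√2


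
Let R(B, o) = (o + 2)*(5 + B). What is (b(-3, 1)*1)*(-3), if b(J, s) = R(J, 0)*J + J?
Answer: 45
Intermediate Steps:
R(B, o) = (2 + o)*(5 + B)
b(J, s) = J + J*(10 + 2*J) (b(J, s) = (10 + 2*J + 5*0 + J*0)*J + J = (10 + 2*J + 0 + 0)*J + J = (10 + 2*J)*J + J = J*(10 + 2*J) + J = J + J*(10 + 2*J))
(b(-3, 1)*1)*(-3) = (-3*(11 + 2*(-3))*1)*(-3) = (-3*(11 - 6)*1)*(-3) = (-3*5*1)*(-3) = -15*1*(-3) = -15*(-3) = 45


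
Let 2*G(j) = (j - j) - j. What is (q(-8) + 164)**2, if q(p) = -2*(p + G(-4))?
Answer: 30976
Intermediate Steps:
G(j) = -j/2 (G(j) = ((j - j) - j)/2 = (0 - j)/2 = (-j)/2 = -j/2)
q(p) = -4 - 2*p (q(p) = -2*(p - 1/2*(-4)) = -2*(p + 2) = -2*(2 + p) = -4 - 2*p)
(q(-8) + 164)**2 = ((-4 - 2*(-8)) + 164)**2 = ((-4 + 16) + 164)**2 = (12 + 164)**2 = 176**2 = 30976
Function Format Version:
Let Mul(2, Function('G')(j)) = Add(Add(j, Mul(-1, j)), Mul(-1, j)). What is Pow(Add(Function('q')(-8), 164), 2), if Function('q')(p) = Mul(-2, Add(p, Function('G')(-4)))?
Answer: 30976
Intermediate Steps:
Function('G')(j) = Mul(Rational(-1, 2), j) (Function('G')(j) = Mul(Rational(1, 2), Add(Add(j, Mul(-1, j)), Mul(-1, j))) = Mul(Rational(1, 2), Add(0, Mul(-1, j))) = Mul(Rational(1, 2), Mul(-1, j)) = Mul(Rational(-1, 2), j))
Function('q')(p) = Add(-4, Mul(-2, p)) (Function('q')(p) = Mul(-2, Add(p, Mul(Rational(-1, 2), -4))) = Mul(-2, Add(p, 2)) = Mul(-2, Add(2, p)) = Add(-4, Mul(-2, p)))
Pow(Add(Function('q')(-8), 164), 2) = Pow(Add(Add(-4, Mul(-2, -8)), 164), 2) = Pow(Add(Add(-4, 16), 164), 2) = Pow(Add(12, 164), 2) = Pow(176, 2) = 30976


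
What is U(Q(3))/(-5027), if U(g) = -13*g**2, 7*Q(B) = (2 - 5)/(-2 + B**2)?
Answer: 117/12069827 ≈ 9.6936e-6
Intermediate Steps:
Q(B) = -3/(7*(-2 + B**2)) (Q(B) = ((2 - 5)/(-2 + B**2))/7 = (-3/(-2 + B**2))/7 = -3/(7*(-2 + B**2)))
U(Q(3))/(-5027) = -13*9/(-14 + 7*3**2)**2/(-5027) = -13*9/(-14 + 7*9)**2*(-1/5027) = -13*9/(-14 + 63)**2*(-1/5027) = -13*(-3/49)**2*(-1/5027) = -13*9/2401*(-1/5027) = -117/2401*(-1/5027) = 117/12069827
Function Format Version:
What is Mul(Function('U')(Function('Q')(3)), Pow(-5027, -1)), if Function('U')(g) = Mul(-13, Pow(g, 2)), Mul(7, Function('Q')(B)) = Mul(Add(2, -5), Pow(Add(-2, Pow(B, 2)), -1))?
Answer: Rational(117, 12069827) ≈ 9.6936e-6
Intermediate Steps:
Function('Q')(B) = Mul(Rational(-3, 7), Pow(Add(-2, Pow(B, 2)), -1)) (Function('Q')(B) = Mul(Rational(1, 7), Mul(Add(2, -5), Pow(Add(-2, Pow(B, 2)), -1))) = Mul(Rational(1, 7), Mul(-3, Pow(Add(-2, Pow(B, 2)), -1))) = Mul(Rational(-3, 7), Pow(Add(-2, Pow(B, 2)), -1)))
Mul(Function('U')(Function('Q')(3)), Pow(-5027, -1)) = Mul(Mul(-13, Pow(Mul(-3, Pow(Add(-14, Mul(7, Pow(3, 2))), -1)), 2)), Pow(-5027, -1)) = Mul(Mul(-13, Pow(Mul(-3, Pow(Add(-14, Mul(7, 9)), -1)), 2)), Rational(-1, 5027)) = Mul(Mul(-13, Pow(Mul(-3, Pow(Add(-14, 63), -1)), 2)), Rational(-1, 5027)) = Mul(Mul(-13, Pow(Mul(-3, Pow(49, -1)), 2)), Rational(-1, 5027)) = Mul(Mul(-13, Pow(Mul(-3, Rational(1, 49)), 2)), Rational(-1, 5027)) = Mul(Mul(-13, Pow(Rational(-3, 49), 2)), Rational(-1, 5027)) = Mul(Mul(-13, Rational(9, 2401)), Rational(-1, 5027)) = Mul(Rational(-117, 2401), Rational(-1, 5027)) = Rational(117, 12069827)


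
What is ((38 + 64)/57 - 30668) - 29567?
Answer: -1144431/19 ≈ -60233.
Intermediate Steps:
((38 + 64)/57 - 30668) - 29567 = (102*(1/57) - 30668) - 29567 = (34/19 - 30668) - 29567 = -582658/19 - 29567 = -1144431/19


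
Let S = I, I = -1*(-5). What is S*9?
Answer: 45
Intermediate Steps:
I = 5
S = 5
S*9 = 5*9 = 45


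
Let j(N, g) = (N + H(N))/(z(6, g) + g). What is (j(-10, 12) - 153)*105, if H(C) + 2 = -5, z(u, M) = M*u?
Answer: -64345/4 ≈ -16086.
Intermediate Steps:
H(C) = -7 (H(C) = -2 - 5 = -7)
j(N, g) = (-7 + N)/(7*g) (j(N, g) = (N - 7)/(g*6 + g) = (-7 + N)/(6*g + g) = (-7 + N)/((7*g)) = (-7 + N)*(1/(7*g)) = (-7 + N)/(7*g))
(j(-10, 12) - 153)*105 = ((1/7)*(-7 - 10)/12 - 153)*105 = ((1/7)*(1/12)*(-17) - 153)*105 = (-17/84 - 153)*105 = -12869/84*105 = -64345/4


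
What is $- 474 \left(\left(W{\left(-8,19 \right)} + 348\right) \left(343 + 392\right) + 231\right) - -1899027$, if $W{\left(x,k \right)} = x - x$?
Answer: $-119450187$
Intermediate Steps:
$W{\left(x,k \right)} = 0$
$- 474 \left(\left(W{\left(-8,19 \right)} + 348\right) \left(343 + 392\right) + 231\right) - -1899027 = - 474 \left(\left(0 + 348\right) \left(343 + 392\right) + 231\right) - -1899027 = - 474 \left(348 \cdot 735 + 231\right) + 1899027 = - 474 \left(255780 + 231\right) + 1899027 = \left(-474\right) 256011 + 1899027 = -121349214 + 1899027 = -119450187$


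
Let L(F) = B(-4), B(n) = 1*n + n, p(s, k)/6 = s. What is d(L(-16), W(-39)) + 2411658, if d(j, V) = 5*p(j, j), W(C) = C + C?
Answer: 2411418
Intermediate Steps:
p(s, k) = 6*s
B(n) = 2*n (B(n) = n + n = 2*n)
W(C) = 2*C
L(F) = -8 (L(F) = 2*(-4) = -8)
d(j, V) = 30*j (d(j, V) = 5*(6*j) = 30*j)
d(L(-16), W(-39)) + 2411658 = 30*(-8) + 2411658 = -240 + 2411658 = 2411418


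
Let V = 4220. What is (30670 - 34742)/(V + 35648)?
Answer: -1018/9967 ≈ -0.10214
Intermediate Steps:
(30670 - 34742)/(V + 35648) = (30670 - 34742)/(4220 + 35648) = -4072/39868 = -4072*1/39868 = -1018/9967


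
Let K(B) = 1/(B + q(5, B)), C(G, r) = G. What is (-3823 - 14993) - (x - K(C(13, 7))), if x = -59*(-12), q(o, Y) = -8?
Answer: -97619/5 ≈ -19524.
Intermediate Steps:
x = 708
K(B) = 1/(-8 + B) (K(B) = 1/(B - 8) = 1/(-8 + B))
(-3823 - 14993) - (x - K(C(13, 7))) = (-3823 - 14993) - (708 - 1/(-8 + 13)) = -18816 - (708 - 1/5) = -18816 - (708 - 1*⅕) = -18816 - (708 - ⅕) = -18816 - 1*3539/5 = -18816 - 3539/5 = -97619/5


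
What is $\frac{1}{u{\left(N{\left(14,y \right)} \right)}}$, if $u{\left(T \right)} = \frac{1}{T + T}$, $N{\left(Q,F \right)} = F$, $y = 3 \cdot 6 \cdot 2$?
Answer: $72$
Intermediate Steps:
$y = 36$ ($y = 18 \cdot 2 = 36$)
$u{\left(T \right)} = \frac{1}{2 T}$
$\frac{1}{u{\left(N{\left(14,y \right)} \right)}} = \frac{1}{\frac{1}{2} \cdot \frac{1}{36}} = \frac{1}{\frac{1}{72}} = 72$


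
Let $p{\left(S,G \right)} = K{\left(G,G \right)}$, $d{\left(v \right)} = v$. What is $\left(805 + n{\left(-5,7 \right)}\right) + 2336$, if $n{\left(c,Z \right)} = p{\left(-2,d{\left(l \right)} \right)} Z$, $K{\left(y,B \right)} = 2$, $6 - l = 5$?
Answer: $3155$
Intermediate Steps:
$l = 1$ ($l = 6 - 5 = 1$)
$p{\left(S,G \right)} = 2$
$n{\left(c,Z \right)} = 2 Z$
$\left(805 + n{\left(-5,7 \right)}\right) + 2336 = \left(805 + 2 \cdot 7\right) + 2336 = \left(805 + 14\right) + 2336 = 819 + 2336 = 3155$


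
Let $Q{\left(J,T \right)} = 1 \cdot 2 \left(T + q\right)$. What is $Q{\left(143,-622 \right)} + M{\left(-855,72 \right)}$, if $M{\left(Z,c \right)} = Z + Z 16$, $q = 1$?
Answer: $-15777$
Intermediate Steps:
$Q{\left(J,T \right)} = 2 + 2 T$ ($Q{\left(J,T \right)} = 1 \cdot 2 \left(T + 1\right) = 2 \left(1 + T\right) = 2 + 2 T$)
$M{\left(Z,c \right)} = 17 Z$ ($M{\left(Z,c \right)} = Z + 16 Z = 17 Z$)
$Q{\left(143,-622 \right)} + M{\left(-855,72 \right)} = \left(2 + 2 \left(-622\right)\right) + 17 \left(-855\right) = \left(2 - 1244\right) - 14535 = -1242 - 14535 = -15777$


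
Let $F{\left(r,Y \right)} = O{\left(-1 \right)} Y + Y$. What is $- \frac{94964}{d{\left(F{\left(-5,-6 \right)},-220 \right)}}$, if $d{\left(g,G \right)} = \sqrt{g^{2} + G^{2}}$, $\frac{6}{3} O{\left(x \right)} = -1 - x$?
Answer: $- \frac{47482 \sqrt{12109}}{12109} \approx -431.49$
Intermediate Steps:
$O{\left(x \right)} = - \frac{1}{2} - \frac{x}{2}$ ($O{\left(x \right)} = \frac{-1 - x}{2} = - \frac{1}{2} - \frac{x}{2}$)
$F{\left(r,Y \right)} = Y$ ($F{\left(r,Y \right)} = \left(- \frac{1}{2} - - \frac{1}{2}\right) Y + Y = \left(- \frac{1}{2} + \frac{1}{2}\right) Y + Y = 0 Y + Y = 0 + Y = Y$)
$d{\left(g,G \right)} = \sqrt{G^{2} + g^{2}}$
$- \frac{94964}{d{\left(F{\left(-5,-6 \right)},-220 \right)}} = - \frac{94964}{\sqrt{\left(-220\right)^{2} + \left(-6\right)^{2}}} = - \frac{94964}{\sqrt{48400 + 36}} = - \frac{94964}{\sqrt{48436}} = - \frac{94964}{2 \sqrt{12109}} = - 94964 \frac{\sqrt{12109}}{24218} = - \frac{47482 \sqrt{12109}}{12109}$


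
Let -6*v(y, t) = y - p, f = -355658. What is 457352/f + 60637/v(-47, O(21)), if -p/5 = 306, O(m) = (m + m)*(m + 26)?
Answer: -65037228946/263720407 ≈ -246.61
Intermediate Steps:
O(m) = 2*m*(26 + m) (O(m) = (2*m)*(26 + m) = 2*m*(26 + m))
p = -1530 (p = -5*306 = -1530)
v(y, t) = -255 - y/6 (v(y, t) = -(y - 1*(-1530))/6 = -(y + 1530)/6 = -(1530 + y)/6 = -255 - y/6)
457352/f + 60637/v(-47, O(21)) = 457352/(-355658) + 60637/(-255 - ⅙*(-47)) = 457352*(-1/355658) + 60637/(-255 + 47/6) = -228676/177829 + 60637/(-1483/6) = -228676/177829 + 60637*(-6/1483) = -228676/177829 - 363822/1483 = -65037228946/263720407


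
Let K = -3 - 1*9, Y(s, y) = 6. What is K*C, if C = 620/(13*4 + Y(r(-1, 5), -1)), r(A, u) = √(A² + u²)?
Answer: -3720/29 ≈ -128.28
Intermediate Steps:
K = -12 (K = -3 - 9 = -12)
C = 310/29 (C = 620/(13*4 + 6) = 620/(52 + 6) = 620/58 = 620*(1/58) = 310/29 ≈ 10.690)
K*C = -12*310/29 = -3720/29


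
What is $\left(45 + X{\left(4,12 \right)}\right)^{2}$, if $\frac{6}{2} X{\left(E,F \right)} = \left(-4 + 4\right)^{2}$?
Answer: $2025$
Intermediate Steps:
$X{\left(E,F \right)} = 0$ ($X{\left(E,F \right)} = \frac{\left(-4 + 4\right)^{2}}{3} = \frac{0^{2}}{3} = \frac{1}{3} \cdot 0 = 0$)
$\left(45 + X{\left(4,12 \right)}\right)^{2} = \left(45 + 0\right)^{2} = 45^{2} = 2025$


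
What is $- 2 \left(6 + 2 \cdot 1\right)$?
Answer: $-16$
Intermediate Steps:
$- 2 \left(6 + 2 \cdot 1\right) = - 2 \left(6 + 2\right) = \left(-2\right) 8 = -16$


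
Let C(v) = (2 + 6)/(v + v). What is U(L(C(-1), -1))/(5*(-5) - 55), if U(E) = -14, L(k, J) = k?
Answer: 7/40 ≈ 0.17500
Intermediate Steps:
C(v) = 4/v (C(v) = 8/((2*v)) = 8*(1/(2*v)) = 4/v)
U(L(C(-1), -1))/(5*(-5) - 55) = -14/(5*(-5) - 55) = -14/(-25 - 55) = -14/(-80) = -1/80*(-14) = 7/40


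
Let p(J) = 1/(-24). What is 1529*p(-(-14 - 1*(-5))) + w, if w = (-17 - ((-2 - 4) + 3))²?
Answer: 3175/24 ≈ 132.29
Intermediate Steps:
p(J) = -1/24
w = 196 (w = (-17 - (-6 + 3))² = (-17 - 1*(-3))² = (-17 + 3)² = (-14)² = 196)
1529*p(-(-14 - 1*(-5))) + w = 1529*(-1/24) + 196 = -1529/24 + 196 = 3175/24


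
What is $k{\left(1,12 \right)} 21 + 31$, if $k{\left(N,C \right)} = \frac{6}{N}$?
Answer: $157$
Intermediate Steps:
$k{\left(1,12 \right)} 21 + 31 = \frac{6}{1} \cdot 21 + 31 = 6 \cdot 1 \cdot 21 + 31 = 6 \cdot 21 + 31 = 126 + 31 = 157$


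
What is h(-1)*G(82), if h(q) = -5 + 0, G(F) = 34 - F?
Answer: 240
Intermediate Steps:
h(q) = -5
h(-1)*G(82) = -5*(34 - 1*82) = -5*(34 - 82) = -5*(-48) = 240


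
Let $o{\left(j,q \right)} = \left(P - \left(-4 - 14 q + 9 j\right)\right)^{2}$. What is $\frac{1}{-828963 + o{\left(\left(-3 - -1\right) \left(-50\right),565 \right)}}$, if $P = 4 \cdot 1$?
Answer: $\frac{1}{48423361} \approx 2.0651 \cdot 10^{-8}$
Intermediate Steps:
$P = 4$
$o{\left(j,q \right)} = \left(8 - 9 j + 14 q\right)^{2}$ ($o{\left(j,q \right)} = \left(4 - \left(-4 - 14 q + 9 j\right)\right)^{2} = \left(4 + \left(4 - 9 j + 14 q\right)\right)^{2} = \left(8 - 9 j + 14 q\right)^{2}$)
$\frac{1}{-828963 + o{\left(\left(-3 - -1\right) \left(-50\right),565 \right)}} = \frac{1}{-828963 + \left(8 - 9 \left(-3 - -1\right) \left(-50\right) + 14 \cdot 565\right)^{2}} = \frac{1}{-828963 + \left(8 - 9 \left(-3 + 1\right) \left(-50\right) + 7910\right)^{2}} = \frac{1}{-828963 + \left(8 - 9 \left(\left(-2\right) \left(-50\right)\right) + 7910\right)^{2}} = \frac{1}{-828963 + \left(8 - 900 + 7910\right)^{2}} = \frac{1}{-828963 + 7018^{2}} = \frac{1}{-828963 + 49252324} = \frac{1}{48423361}$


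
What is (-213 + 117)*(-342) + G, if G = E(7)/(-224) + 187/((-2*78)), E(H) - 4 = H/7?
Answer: 286809685/8736 ≈ 32831.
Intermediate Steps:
E(H) = 4 + H/7
G = -10667/8736 (G = (4 + (1/7)*7)/(-224) + 187/((-2*78)) = (4 + 1)*(-1/224) + 187/(-156) = 5*(-1/224) + 187*(-1/156) = -5/224 - 187/156 = -10667/8736 ≈ -1.2210)
(-213 + 117)*(-342) + G = (-213 + 117)*(-342) - 10667/8736 = -96*(-342) - 10667/8736 = 32832 - 10667/8736 = 286809685/8736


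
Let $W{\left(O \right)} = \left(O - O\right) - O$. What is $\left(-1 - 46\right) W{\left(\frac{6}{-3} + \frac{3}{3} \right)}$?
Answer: $-47$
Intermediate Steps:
$W{\left(O \right)} = - O$ ($W{\left(O \right)} = 0 - O = - O$)
$\left(-1 - 46\right) W{\left(\frac{6}{-3} + \frac{3}{3} \right)} = \left(-1 - 46\right) \left(- (\frac{6}{-3} + \frac{3}{3})\right) = - 47 \left(- (6 \left(- \frac{1}{3}\right) + 3 \cdot \frac{1}{3})\right) = - 47 \left(- (-2 + 1)\right) = - 47 \left(\left(-1\right) \left(-1\right)\right) = \left(-47\right) 1 = -47$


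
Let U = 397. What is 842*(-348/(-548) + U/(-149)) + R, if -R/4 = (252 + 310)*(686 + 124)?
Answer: -37204504132/20413 ≈ -1.8226e+6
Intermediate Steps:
R = -1820880 (R = -4*(252 + 310)*(686 + 124) = -2248*810 = -4*455220 = -1820880)
842*(-348/(-548) + U/(-149)) + R = 842*(-348/(-548) + 397/(-149)) - 1820880 = 842*(-348*(-1/548) + 397*(-1/149)) - 1820880 = 842*(87/137 - 397/149) - 1820880 = 842*(-41426/20413) - 1820880 = -34880692/20413 - 1820880 = -37204504132/20413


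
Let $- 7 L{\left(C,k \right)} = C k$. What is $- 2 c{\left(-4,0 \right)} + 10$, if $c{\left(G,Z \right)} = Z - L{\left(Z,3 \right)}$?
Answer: $10$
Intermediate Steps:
$L{\left(C,k \right)} = - \frac{C k}{7}$
$c{\left(G,Z \right)} = \frac{10 Z}{7}$ ($c{\left(G,Z \right)} = Z - \left(- \frac{1}{7}\right) Z 3 = Z - - \frac{3 Z}{7} = Z + \frac{3 Z}{7} = \frac{10 Z}{7}$)
$- 2 c{\left(-4,0 \right)} + 10 = - 2 \cdot \frac{10}{7} \cdot 0 + 10 = \left(-2\right) 0 + 10 = 0 + 10 = 10$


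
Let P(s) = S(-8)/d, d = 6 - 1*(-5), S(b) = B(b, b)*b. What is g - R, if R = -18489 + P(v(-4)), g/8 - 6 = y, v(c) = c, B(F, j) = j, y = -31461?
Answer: -2564725/11 ≈ -2.3316e+5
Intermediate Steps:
S(b) = b**2 (S(b) = b*b = b**2)
d = 11 (d = 6 + 5 = 11)
g = -251640 (g = 48 + 8*(-31461) = 48 - 251688 = -251640)
P(s) = 64/11 (P(s) = (-8)**2/11 = 64*(1/11) = 64/11)
R = -203315/11 (R = -18489 + 64/11 = -203315/11 ≈ -18483.)
g - R = -251640 - 1*(-203315/11) = -251640 + 203315/11 = -2564725/11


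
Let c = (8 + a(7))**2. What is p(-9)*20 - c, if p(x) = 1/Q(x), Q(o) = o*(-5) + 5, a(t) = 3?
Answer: -603/5 ≈ -120.60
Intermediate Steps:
c = 121 (c = (8 + 3)**2 = 11**2 = 121)
Q(o) = 5 - 5*o (Q(o) = -5*o + 5 = 5 - 5*o)
p(x) = 1/(5 - 5*x)
p(-9)*20 - c = -1/(-5 + 5*(-9))*20 - 1*121 = -1/(-5 - 45)*20 - 121 = -1/(-50)*20 - 121 = -1*(-1/50)*20 - 121 = (1/50)*20 - 121 = 2/5 - 121 = -603/5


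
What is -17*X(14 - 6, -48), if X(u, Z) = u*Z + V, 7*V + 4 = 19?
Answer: 45441/7 ≈ 6491.6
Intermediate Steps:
V = 15/7 (V = -4/7 + (⅐)*19 = -4/7 + 19/7 = 15/7 ≈ 2.1429)
X(u, Z) = 15/7 + Z*u (X(u, Z) = u*Z + 15/7 = Z*u + 15/7 = 15/7 + Z*u)
-17*X(14 - 6, -48) = -17*(15/7 - 48*(14 - 6)) = -17*(15/7 - 48*8) = -17*(15/7 - 384) = -17*(-2673/7) = 45441/7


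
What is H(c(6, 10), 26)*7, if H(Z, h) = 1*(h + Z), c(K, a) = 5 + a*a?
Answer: 917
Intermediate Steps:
c(K, a) = 5 + a**2
H(Z, h) = Z + h (H(Z, h) = 1*(Z + h) = Z + h)
H(c(6, 10), 26)*7 = ((5 + 10**2) + 26)*7 = ((5 + 100) + 26)*7 = (105 + 26)*7 = 131*7 = 917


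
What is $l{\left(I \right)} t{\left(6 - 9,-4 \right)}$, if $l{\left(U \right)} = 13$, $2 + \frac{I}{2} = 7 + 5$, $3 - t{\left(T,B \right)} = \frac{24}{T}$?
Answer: $143$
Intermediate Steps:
$t{\left(T,B \right)} = 3 - \frac{24}{T}$
$I = 20$ ($I = -4 + 2 \left(7 + 5\right) = -4 + 2 \cdot 12 = -4 + 24 = 20$)
$l{\left(I \right)} t{\left(6 - 9,-4 \right)} = 13 \left(3 - \frac{24}{6 - 9}\right) = 13 \left(3 - \frac{24}{-3}\right) = 13 \left(3 - -8\right) = 13 \left(3 + 8\right) = 13 \cdot 11 = 143$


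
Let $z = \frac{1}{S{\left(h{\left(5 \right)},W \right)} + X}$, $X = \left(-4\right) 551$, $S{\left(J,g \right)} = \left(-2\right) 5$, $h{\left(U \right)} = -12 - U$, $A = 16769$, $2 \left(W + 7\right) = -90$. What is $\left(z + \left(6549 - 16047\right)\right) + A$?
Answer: $\frac{16097993}{2214} \approx 7271.0$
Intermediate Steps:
$W = -52$ ($W = -7 + \frac{1}{2} \left(-90\right) = -7 - 45 = -52$)
$S{\left(J,g \right)} = -10$
$X = -2204$
$z = - \frac{1}{2214}$ ($z = \frac{1}{-10 - 2204} = \frac{1}{-2214} = - \frac{1}{2214} \approx -0.00045167$)
$\left(z + \left(6549 - 16047\right)\right) + A = \left(- \frac{1}{2214} + \left(6549 - 16047\right)\right) + 16769 = \left(- \frac{1}{2214} - 9498\right) + 16769 = - \frac{21028573}{2214} + 16769 = \frac{16097993}{2214}$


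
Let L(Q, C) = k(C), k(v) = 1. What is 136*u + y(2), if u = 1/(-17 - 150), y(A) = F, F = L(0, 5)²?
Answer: 31/167 ≈ 0.18563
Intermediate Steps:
L(Q, C) = 1
F = 1 (F = 1² = 1)
y(A) = 1
u = -1/167 (u = 1/(-167) = -1/167 ≈ -0.0059880)
136*u + y(2) = 136*(-1/167) + 1 = -136/167 + 1 = 31/167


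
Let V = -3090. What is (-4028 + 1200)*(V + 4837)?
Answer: -4940516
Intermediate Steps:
(-4028 + 1200)*(V + 4837) = (-4028 + 1200)*(-3090 + 4837) = -2828*1747 = -4940516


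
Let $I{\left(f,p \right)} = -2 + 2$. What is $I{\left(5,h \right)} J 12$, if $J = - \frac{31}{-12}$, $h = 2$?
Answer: $0$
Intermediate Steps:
$I{\left(f,p \right)} = 0$
$J = \frac{31}{12}$ ($J = \left(-31\right) \left(- \frac{1}{12}\right) = \frac{31}{12} \approx 2.5833$)
$I{\left(5,h \right)} J 12 = 0 \cdot \frac{31}{12} \cdot 12 = 0 \cdot 12 = 0$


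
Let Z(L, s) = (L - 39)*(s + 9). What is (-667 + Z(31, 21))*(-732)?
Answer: 663924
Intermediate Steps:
Z(L, s) = (-39 + L)*(9 + s)
(-667 + Z(31, 21))*(-732) = (-667 + (-351 - 39*21 + 9*31 + 31*21))*(-732) = (-667 + (-351 - 819 + 279 + 651))*(-732) = (-667 - 240)*(-732) = -907*(-732) = 663924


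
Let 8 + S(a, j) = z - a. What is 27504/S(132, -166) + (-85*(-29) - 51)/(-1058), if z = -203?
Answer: -14963617/181447 ≈ -82.468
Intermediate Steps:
S(a, j) = -211 - a (S(a, j) = -8 + (-203 - a) = -211 - a)
27504/S(132, -166) + (-85*(-29) - 51)/(-1058) = 27504/(-211 - 1*132) + (-85*(-29) - 51)/(-1058) = 27504/(-211 - 132) + (2465 - 51)*(-1/1058) = 27504/(-343) + 2414*(-1/1058) = 27504*(-1/343) - 1207/529 = -27504/343 - 1207/529 = -14963617/181447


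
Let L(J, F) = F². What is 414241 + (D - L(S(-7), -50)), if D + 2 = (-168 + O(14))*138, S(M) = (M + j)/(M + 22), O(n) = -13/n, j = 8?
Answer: 2718988/7 ≈ 3.8843e+5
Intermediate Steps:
S(M) = (8 + M)/(22 + M) (S(M) = (M + 8)/(M + 22) = (8 + M)/(22 + M))
D = -163199/7 (D = -2 + (-168 - 13/14)*138 = -2 - 2365/14*138 = -2 - 163185/7 = -163199/7 ≈ -23314.)
414241 + (D - L(S(-7), -50)) = 414241 + (-163199/7 - 1*(-50)²) = 414241 + (-163199/7 - 1*2500) = 414241 + (-163199/7 - 2500) = 414241 - 180699/7 = 2718988/7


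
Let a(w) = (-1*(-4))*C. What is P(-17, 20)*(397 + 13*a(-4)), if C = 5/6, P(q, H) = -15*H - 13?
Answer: -413473/3 ≈ -1.3782e+5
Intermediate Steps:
P(q, H) = -13 - 15*H
C = 5/6 (C = 5*(1/6) = 5/6 ≈ 0.83333)
a(w) = 10/3 (a(w) = -1*(-4)*(5/6) = 4*(5/6) = 10/3)
P(-17, 20)*(397 + 13*a(-4)) = (-13 - 15*20)*(397 + 13*(10/3)) = (-13 - 300)*(397 + 130/3) = -313*1321/3 = -413473/3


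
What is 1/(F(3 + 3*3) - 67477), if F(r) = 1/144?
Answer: -144/9716687 ≈ -1.4820e-5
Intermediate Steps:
F(r) = 1/144
1/(F(3 + 3*3) - 67477) = 1/(1/144 - 67477) = 1/(-9716687/144) = -144/9716687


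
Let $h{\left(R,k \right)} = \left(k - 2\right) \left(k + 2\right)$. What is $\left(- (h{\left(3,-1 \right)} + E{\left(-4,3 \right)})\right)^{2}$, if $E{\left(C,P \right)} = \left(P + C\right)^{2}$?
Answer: $4$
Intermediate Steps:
$E{\left(C,P \right)} = \left(C + P\right)^{2}$
$h{\left(R,k \right)} = \left(-2 + k\right) \left(2 + k\right)$
$\left(- (h{\left(3,-1 \right)} + E{\left(-4,3 \right)})\right)^{2} = \left(- (\left(-4 + \left(-1\right)^{2}\right) + \left(-4 + 3\right)^{2})\right)^{2} = \left(- (\left(-4 + 1\right) + \left(-1\right)^{2})\right)^{2} = \left(- (-3 + 1)\right)^{2} = \left(\left(-1\right) \left(-2\right)\right)^{2} = 2^{2} = 4$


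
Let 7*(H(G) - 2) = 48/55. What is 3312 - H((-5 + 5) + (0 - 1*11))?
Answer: 1274302/385 ≈ 3309.9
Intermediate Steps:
H(G) = 818/385 (H(G) = 2 + (48/55)/7 = 2 + (48*(1/55))/7 = 2 + (⅐)*(48/55) = 2 + 48/385 = 818/385)
3312 - H((-5 + 5) + (0 - 1*11)) = 3312 - 1*818/385 = 3312 - 818/385 = 1274302/385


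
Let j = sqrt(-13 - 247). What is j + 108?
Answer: 108 + 2*I*sqrt(65) ≈ 108.0 + 16.125*I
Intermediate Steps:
j = 2*I*sqrt(65) (j = sqrt(-260) = 2*I*sqrt(65) ≈ 16.125*I)
j + 108 = 2*I*sqrt(65) + 108 = 108 + 2*I*sqrt(65)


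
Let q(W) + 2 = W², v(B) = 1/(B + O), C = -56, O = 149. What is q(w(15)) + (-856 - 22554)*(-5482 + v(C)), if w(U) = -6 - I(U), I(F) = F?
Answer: 11935044077/93 ≈ 1.2833e+8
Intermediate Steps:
v(B) = 1/(149 + B) (v(B) = 1/(B + 149) = 1/(149 + B))
w(U) = -6 - U
q(W) = -2 + W²
q(w(15)) + (-856 - 22554)*(-5482 + v(C)) = (-2 + (-6 - 1*15)²) + (-856 - 22554)*(-5482 + 1/(149 - 56)) = (-2 + (-6 - 15)²) - 23410*(-5482 + 1/93) = (-2 + (-21)²) - 23410*(-5482 + 1/93) = (-2 + 441) - 23410*(-509825/93) = 439 + 11935003250/93 = 11935044077/93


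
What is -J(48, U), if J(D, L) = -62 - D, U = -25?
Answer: 110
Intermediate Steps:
-J(48, U) = -(-62 - 1*48) = -(-62 - 48) = -1*(-110) = 110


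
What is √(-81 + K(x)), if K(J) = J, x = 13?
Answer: 2*I*√17 ≈ 8.2462*I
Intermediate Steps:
√(-81 + K(x)) = √(-81 + 13) = √(-68) = 2*I*√17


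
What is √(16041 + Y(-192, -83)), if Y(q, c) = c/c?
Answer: √16042 ≈ 126.66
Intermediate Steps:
Y(q, c) = 1
√(16041 + Y(-192, -83)) = √(16041 + 1) = √16042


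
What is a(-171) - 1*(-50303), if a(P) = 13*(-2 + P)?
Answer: 48054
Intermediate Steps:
a(P) = -26 + 13*P
a(-171) - 1*(-50303) = (-26 + 13*(-171)) - 1*(-50303) = (-26 - 2223) + 50303 = -2249 + 50303 = 48054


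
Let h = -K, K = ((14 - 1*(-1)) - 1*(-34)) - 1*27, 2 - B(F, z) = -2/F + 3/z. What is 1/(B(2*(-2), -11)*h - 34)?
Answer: -1/73 ≈ -0.013699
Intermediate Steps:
B(F, z) = 2 - 3/z + 2/F (B(F, z) = 2 - (-2/F + 3/z) = 2 + (-3/z + 2/F) = 2 - 3/z + 2/F)
K = 22 (K = ((14 + 1) + 34) - 27 = (15 + 34) - 27 = 49 - 27 = 22)
h = -22 (h = -1*22 = -22)
1/(B(2*(-2), -11)*h - 34) = 1/((2 - 3/(-11) + 2/((2*(-2))))*(-22) - 34) = 1/((2 - 3*(-1/11) + 2/(-4))*(-22) - 34) = 1/((2 + 3/11 + 2*(-¼))*(-22) - 34) = 1/((2 + 3/11 - ½)*(-22) - 34) = 1/((39/22)*(-22) - 34) = 1/(-39 - 34) = 1/(-73) = -1/73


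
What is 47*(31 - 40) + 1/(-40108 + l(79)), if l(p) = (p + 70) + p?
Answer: -16869241/39880 ≈ -423.00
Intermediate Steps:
l(p) = 70 + 2*p (l(p) = (70 + p) + p = 70 + 2*p)
47*(31 - 40) + 1/(-40108 + l(79)) = 47*(31 - 40) + 1/(-40108 + (70 + 2*79)) = 47*(-9) + 1/(-40108 + (70 + 158)) = -423 + 1/(-40108 + 228) = -423 + 1/(-39880) = -423 - 1/39880 = -16869241/39880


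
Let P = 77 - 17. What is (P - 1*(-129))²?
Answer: 35721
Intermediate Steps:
P = 60
(P - 1*(-129))² = (60 - 1*(-129))² = (60 + 129)² = 189² = 35721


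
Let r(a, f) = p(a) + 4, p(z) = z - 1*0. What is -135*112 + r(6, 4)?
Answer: -15110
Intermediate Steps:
p(z) = z (p(z) = z + 0 = z)
r(a, f) = 4 + a (r(a, f) = a + 4 = 4 + a)
-135*112 + r(6, 4) = -135*112 + (4 + 6) = -15120 + 10 = -15110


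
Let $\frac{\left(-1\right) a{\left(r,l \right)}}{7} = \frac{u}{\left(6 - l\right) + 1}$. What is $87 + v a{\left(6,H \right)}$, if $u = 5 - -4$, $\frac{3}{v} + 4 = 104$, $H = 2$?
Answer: $\frac{43311}{500} \approx 86.622$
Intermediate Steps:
$v = \frac{3}{100}$ ($v = \frac{3}{-4 + 104} = \frac{3}{100} \approx 0.03$)
$u = 9$ ($u = 5 + 4 = 9$)
$a{\left(r,l \right)} = - \frac{63}{7 - l}$ ($a{\left(r,l \right)} = - 7 \frac{9}{\left(6 - l\right) + 1} = - 7 \frac{9}{7 - l} = - \frac{63}{7 - l}$)
$87 + v a{\left(6,H \right)} = 87 + \frac{3 \frac{63}{-7 + 2}}{100} = 87 + \frac{3 \frac{63}{-5}}{100} = 87 + \frac{3 \cdot 63 \left(- \frac{1}{5}\right)}{100} = 87 + \frac{3}{100} \left(- \frac{63}{5}\right) = 87 - \frac{189}{500} = \frac{43311}{500}$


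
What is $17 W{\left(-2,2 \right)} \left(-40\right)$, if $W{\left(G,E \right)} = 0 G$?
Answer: $0$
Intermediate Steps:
$W{\left(G,E \right)} = 0$
$17 W{\left(-2,2 \right)} \left(-40\right) = 17 \cdot 0 \left(-40\right) = 0 \left(-40\right) = 0$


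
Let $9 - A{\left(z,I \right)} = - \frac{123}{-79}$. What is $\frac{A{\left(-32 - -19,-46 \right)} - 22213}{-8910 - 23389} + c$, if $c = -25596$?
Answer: $- \frac{65309536877}{2551621} \approx -25595.0$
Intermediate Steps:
$A{\left(z,I \right)} = \frac{588}{79}$ ($A{\left(z,I \right)} = 9 - - \frac{123}{-79} = 9 - \left(-123\right) \left(- \frac{1}{79}\right) = 9 - \frac{123}{79} = \frac{588}{79}$)
$\frac{A{\left(-32 - -19,-46 \right)} - 22213}{-8910 - 23389} + c = \frac{\frac{588}{79} - 22213}{-8910 - 23389} - 25596 = - \frac{1754239}{79 \left(-32299\right)} - 25596 = \left(- \frac{1754239}{79}\right) \left(- \frac{1}{32299}\right) - 25596 = \frac{1754239}{2551621} - 25596 = - \frac{65309536877}{2551621}$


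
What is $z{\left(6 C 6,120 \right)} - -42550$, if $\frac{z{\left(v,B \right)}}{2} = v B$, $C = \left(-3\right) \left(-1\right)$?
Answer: $68470$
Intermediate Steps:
$C = 3$
$z{\left(v,B \right)} = 2 B v$ ($z{\left(v,B \right)} = 2 v B = 2 B v$)
$z{\left(6 C 6,120 \right)} - -42550 = 2 \cdot 120 \cdot 6 \cdot 3 \cdot 6 - -42550 = 2 \cdot 120 \cdot 18 \cdot 6 + 42550 = 2 \cdot 120 \cdot 108 + 42550 = 25920 + 42550 = 68470$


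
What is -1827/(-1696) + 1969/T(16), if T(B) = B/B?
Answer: 3341251/1696 ≈ 1970.1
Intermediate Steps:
T(B) = 1
-1827/(-1696) + 1969/T(16) = -1827/(-1696) + 1969/1 = -1827*(-1/1696) + 1969*1 = 1827/1696 + 1969 = 3341251/1696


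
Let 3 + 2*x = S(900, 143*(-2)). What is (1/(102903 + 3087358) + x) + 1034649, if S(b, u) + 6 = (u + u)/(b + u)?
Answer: 2026681689875671/1958820254 ≈ 1.0346e+6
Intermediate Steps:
S(b, u) = -6 + 2*u/(b + u) (S(b, u) = -6 + (u + u)/(b + u) = -6 + (2*u)/(b + u) = -6 + 2*u/(b + u))
x = -3049/614 (x = -3/2 + (2*(-3*900 - 286*(-2))/(900 + 143*(-2)))/2 = -3/2 + (2*(-2700 - 2*(-286))/(900 - 286))/2 = -3/2 + (2*(-2700 + 572)/614)/2 = -3/2 + (2*(1/614)*(-2128))/2 = -3/2 + (½)*(-2128/307) = -3/2 - 1064/307 = -3049/614 ≈ -4.9658)
(1/(102903 + 3087358) + x) + 1034649 = (1/(102903 + 3087358) - 3049/614) + 1034649 = (1/3190261 - 3049/614) + 1034649 = -9727105175/1958820254 + 1034649 = 2026681689875671/1958820254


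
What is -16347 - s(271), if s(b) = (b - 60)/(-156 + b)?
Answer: -1880116/115 ≈ -16349.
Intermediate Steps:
s(b) = (-60 + b)/(-156 + b)
-16347 - s(271) = -16347 - (-60 + 271)/(-156 + 271) = -16347 - 211/115 = -1880116/115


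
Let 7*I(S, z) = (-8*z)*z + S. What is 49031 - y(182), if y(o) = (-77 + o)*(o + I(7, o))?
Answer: 4004696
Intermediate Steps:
I(S, z) = -8*z**2/7 + S/7 (I(S, z) = ((-8*z)*z + S)/7 = (-8*z**2 + S)/7 = (S - 8*z**2)/7 = -8*z**2/7 + S/7)
y(o) = (-77 + o)*(1 + o - 8*o**2/7) (y(o) = (-77 + o)*(o + (-8*o**2/7 + (1/7)*7)) = (-77 + o)*(o + (-8*o**2/7 + 1)) = (-77 + o)*(o + (1 - 8*o**2/7)) = (-77 + o)*(1 + o - 8*o**2/7))
49031 - y(182) = 49031 - (-77 - 76*182 + 89*182**2 - 8/7*182**3) = 49031 - (-77 - 13832 + 89*33124 - 8/7*6028568) = 49031 - (-77 - 13832 + 2948036 - 6889792) = 49031 - 1*(-3955665) = 49031 + 3955665 = 4004696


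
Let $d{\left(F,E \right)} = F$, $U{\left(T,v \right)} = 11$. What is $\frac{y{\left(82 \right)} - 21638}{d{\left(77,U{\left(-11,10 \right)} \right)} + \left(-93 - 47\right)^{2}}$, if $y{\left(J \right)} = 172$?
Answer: $- \frac{21466}{19677} \approx -1.0909$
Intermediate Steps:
$\frac{y{\left(82 \right)} - 21638}{d{\left(77,U{\left(-11,10 \right)} \right)} + \left(-93 - 47\right)^{2}} = \frac{172 - 21638}{77 + \left(-93 - 47\right)^{2}} = - \frac{21466}{77 + \left(-140\right)^{2}} = - \frac{21466}{77 + 19600} = - \frac{21466}{19677}$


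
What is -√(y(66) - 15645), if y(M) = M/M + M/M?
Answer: -I*√15643 ≈ -125.07*I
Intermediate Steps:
y(M) = 2 (y(M) = 1 + 1 = 2)
-√(y(66) - 15645) = -√(2 - 15645) = -√(-15643) = -I*√15643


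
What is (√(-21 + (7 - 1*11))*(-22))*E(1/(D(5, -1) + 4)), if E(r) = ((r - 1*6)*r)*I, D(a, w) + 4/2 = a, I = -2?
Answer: -9020*I/49 ≈ -184.08*I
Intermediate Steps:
D(a, w) = -2 + a
E(r) = -2*r*(-6 + r) (E(r) = ((r - 1*6)*r)*(-2) = ((r - 6)*r)*(-2) = ((-6 + r)*r)*(-2) = (r*(-6 + r))*(-2) = -2*r*(-6 + r))
(√(-21 + (7 - 1*11))*(-22))*E(1/(D(5, -1) + 4)) = (√(-21 + (7 - 1*11))*(-22))*(2*(6 - 1/((-2 + 5) + 4))/((-2 + 5) + 4)) = (√(-21 + (7 - 11))*(-22))*(2*(6 - 1/(3 + 4))/(3 + 4)) = (√(-21 - 4)*(-22))*(2*(6 - 1/7)/7) = (√(-25)*(-22))*(2*(⅐)*(6 - 1*⅐)) = ((5*I)*(-22))*(2*(⅐)*(6 - ⅐)) = (-110*I)*(2*(⅐)*(41/7)) = -110*I*(82/49) = -9020*I/49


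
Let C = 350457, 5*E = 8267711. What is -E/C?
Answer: -8267711/1752285 ≈ -4.7182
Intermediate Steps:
E = 8267711/5 (E = (⅕)*8267711 = 8267711/5 ≈ 1.6535e+6)
-E/C = -8267711/(5*350457) = -1*8267711/1752285 = -8267711/1752285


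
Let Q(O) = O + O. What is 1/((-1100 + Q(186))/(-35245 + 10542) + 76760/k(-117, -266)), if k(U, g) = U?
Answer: -412893/270873872 ≈ -0.0015243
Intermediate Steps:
Q(O) = 2*O
1/((-1100 + Q(186))/(-35245 + 10542) + 76760/k(-117, -266)) = 1/((-1100 + 2*186)/(-35245 + 10542) + 76760/(-117)) = 1/((-1100 + 372)/(-24703) + 76760*(-1/117)) = 1/(-728*(-1/24703) - 76760/117) = 1/(104/3529 - 76760/117) = 1/(-270873872/412893) = -412893/270873872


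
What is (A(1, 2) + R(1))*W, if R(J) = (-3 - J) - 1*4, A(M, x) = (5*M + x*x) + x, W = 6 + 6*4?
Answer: 90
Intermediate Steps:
W = 30 (W = 6 + 24 = 30)
A(M, x) = x + x² + 5*M (A(M, x) = (5*M + x²) + x = (x² + 5*M) + x = x + x² + 5*M)
R(J) = -7 - J (R(J) = (-3 - J) - 4 = -7 - J)
(A(1, 2) + R(1))*W = ((2 + 2² + 5*1) + (-7 - 1*1))*30 = ((2 + 4 + 5) + (-7 - 1))*30 = (11 - 8)*30 = 3*30 = 90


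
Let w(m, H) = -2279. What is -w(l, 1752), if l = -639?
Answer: 2279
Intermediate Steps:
-w(l, 1752) = -1*(-2279) = 2279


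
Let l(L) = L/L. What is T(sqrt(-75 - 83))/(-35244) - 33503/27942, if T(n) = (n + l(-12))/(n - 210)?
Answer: -1088728081789/908015428683 + 211*I*sqrt(158)/1559828952 ≈ -1.199 + 1.7003e-6*I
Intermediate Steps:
l(L) = 1
T(n) = (1 + n)/(-210 + n) (T(n) = (n + 1)/(n - 210) = (1 + n)/(-210 + n))
T(sqrt(-75 - 83))/(-35244) - 33503/27942 = ((1 + sqrt(-75 - 83))/(-210 + sqrt(-75 - 83)))/(-35244) - 33503/27942 = ((1 + sqrt(-158))/(-210 + sqrt(-158)))*(-1/35244) - 33503*1/27942 = ((1 + I*sqrt(158))/(-210 + I*sqrt(158)))*(-1/35244) - 33503/27942 = -(1 + I*sqrt(158))/(35244*(-210 + I*sqrt(158))) - 33503/27942 = -33503/27942 - (1 + I*sqrt(158))/(35244*(-210 + I*sqrt(158)))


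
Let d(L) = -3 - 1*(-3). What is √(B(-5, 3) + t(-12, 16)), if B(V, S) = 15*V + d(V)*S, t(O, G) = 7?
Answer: 2*I*√17 ≈ 8.2462*I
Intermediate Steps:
d(L) = 0 (d(L) = -3 + 3 = 0)
B(V, S) = 15*V (B(V, S) = 15*V + 0*S = 15*V + 0 = 15*V)
√(B(-5, 3) + t(-12, 16)) = √(15*(-5) + 7) = √(-75 + 7) = √(-68) = 2*I*√17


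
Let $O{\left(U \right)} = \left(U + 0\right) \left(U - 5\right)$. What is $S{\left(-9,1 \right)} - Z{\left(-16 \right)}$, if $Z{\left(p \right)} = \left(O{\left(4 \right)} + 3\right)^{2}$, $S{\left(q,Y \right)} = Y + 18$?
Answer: $18$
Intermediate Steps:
$S{\left(q,Y \right)} = 18 + Y$
$O{\left(U \right)} = U \left(-5 + U\right)$
$Z{\left(p \right)} = 1$ ($Z{\left(p \right)} = \left(4 \left(-5 + 4\right) + 3\right)^{2} = \left(4 \left(-1\right) + 3\right)^{2} = \left(-4 + 3\right)^{2} = \left(-1\right)^{2} = 1$)
$S{\left(-9,1 \right)} - Z{\left(-16 \right)} = \left(18 + 1\right) - 1 = 19 - 1 = 18$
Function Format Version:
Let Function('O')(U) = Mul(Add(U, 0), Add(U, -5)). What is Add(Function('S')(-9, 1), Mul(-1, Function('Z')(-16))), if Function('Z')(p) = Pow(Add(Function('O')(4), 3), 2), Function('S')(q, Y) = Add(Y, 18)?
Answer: 18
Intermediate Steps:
Function('S')(q, Y) = Add(18, Y)
Function('O')(U) = Mul(U, Add(-5, U))
Function('Z')(p) = 1 (Function('Z')(p) = Pow(Add(Mul(4, Add(-5, 4)), 3), 2) = Pow(Add(Mul(4, -1), 3), 2) = Pow(Add(-4, 3), 2) = Pow(-1, 2) = 1)
Add(Function('S')(-9, 1), Mul(-1, Function('Z')(-16))) = Add(Add(18, 1), Mul(-1, 1)) = Add(19, -1) = 18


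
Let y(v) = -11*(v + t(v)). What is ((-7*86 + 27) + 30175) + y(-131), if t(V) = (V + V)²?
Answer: -724043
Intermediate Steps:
t(V) = 4*V² (t(V) = (2*V)² = 4*V²)
y(v) = -44*v² - 11*v (y(v) = -11*(v + 4*v²) = -44*v² - 11*v)
((-7*86 + 27) + 30175) + y(-131) = ((-7*86 + 27) + 30175) + 11*(-131)*(-1 - 4*(-131)) = ((-602 + 27) + 30175) + 11*(-131)*(-1 + 524) = (-575 + 30175) + 11*(-131)*523 = 29600 - 753643 = -724043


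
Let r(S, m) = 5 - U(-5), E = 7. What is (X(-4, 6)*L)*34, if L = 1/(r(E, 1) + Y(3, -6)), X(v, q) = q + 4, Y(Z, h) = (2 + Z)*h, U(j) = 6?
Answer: -340/31 ≈ -10.968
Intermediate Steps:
Y(Z, h) = h*(2 + Z)
r(S, m) = -1 (r(S, m) = 5 - 1*6 = 5 - 6 = -1)
X(v, q) = 4 + q
L = -1/31 (L = 1/(-1 - 6*(2 + 3)) = 1/(-1 - 6*5) = 1/(-1 - 30) = 1/(-31) = -1/31 ≈ -0.032258)
(X(-4, 6)*L)*34 = ((4 + 6)*(-1/31))*34 = (10*(-1/31))*34 = -10/31*34 = -340/31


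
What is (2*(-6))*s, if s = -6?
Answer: 72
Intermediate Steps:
(2*(-6))*s = (2*(-6))*(-6) = -12*(-6) = 72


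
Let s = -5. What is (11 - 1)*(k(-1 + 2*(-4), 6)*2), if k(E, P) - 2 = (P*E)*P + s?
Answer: -6540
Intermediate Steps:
k(E, P) = -3 + E*P² (k(E, P) = 2 + ((P*E)*P - 5) = 2 + ((E*P)*P - 5) = 2 + (E*P² - 5) = 2 + (-5 + E*P²) = -3 + E*P²)
(11 - 1)*(k(-1 + 2*(-4), 6)*2) = (11 - 1)*((-3 + (-1 + 2*(-4))*6²)*2) = 10*((-3 + (-1 - 8)*36)*2) = 10*((-3 - 9*36)*2) = 10*((-3 - 324)*2) = 10*(-327*2) = 10*(-654) = -6540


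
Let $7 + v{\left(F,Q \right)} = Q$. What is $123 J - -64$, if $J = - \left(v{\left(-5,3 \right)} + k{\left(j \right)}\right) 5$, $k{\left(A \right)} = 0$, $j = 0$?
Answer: $2524$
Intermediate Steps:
$v{\left(F,Q \right)} = -7 + Q$
$J = 20$ ($J = - \left(\left(-7 + 3\right) + 0\right) 5 = - \left(-4 + 0\right) 5 = - \left(-4\right) 5 = \left(-1\right) \left(-20\right) = 20$)
$123 J - -64 = 123 \cdot 20 - -64 = 2460 + \left(-7 + 71\right) = 2460 + 64 = 2524$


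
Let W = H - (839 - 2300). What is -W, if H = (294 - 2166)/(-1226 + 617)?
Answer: -297207/203 ≈ -1464.1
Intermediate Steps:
H = 624/203 (H = -1872/(-609) = -1872*(-1/609) = 624/203 ≈ 3.0739)
W = 297207/203 (W = 624/203 - (839 - 2300) = 624/203 - 1*(-1461) = 624/203 + 1461 = 297207/203 ≈ 1464.1)
-W = -1*297207/203 = -297207/203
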